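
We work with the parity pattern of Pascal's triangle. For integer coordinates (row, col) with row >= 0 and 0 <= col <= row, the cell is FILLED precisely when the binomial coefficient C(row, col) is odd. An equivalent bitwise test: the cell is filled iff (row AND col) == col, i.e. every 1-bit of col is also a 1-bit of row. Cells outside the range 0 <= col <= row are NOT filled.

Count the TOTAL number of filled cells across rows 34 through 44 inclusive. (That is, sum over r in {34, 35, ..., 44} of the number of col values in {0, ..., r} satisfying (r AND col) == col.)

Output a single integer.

Answer: 92

Derivation:
r34=100010 pc2: +4 =4
r35=100011 pc3: +8 =12
r36=100100 pc2: +4 =16
r37=100101 pc3: +8 =24
r38=100110 pc3: +8 =32
r39=100111 pc4: +16 =48
r40=101000 pc2: +4 =52
r41=101001 pc3: +8 =60
r42=101010 pc3: +8 =68
r43=101011 pc4: +16 =84
r44=101100 pc3: +8 =92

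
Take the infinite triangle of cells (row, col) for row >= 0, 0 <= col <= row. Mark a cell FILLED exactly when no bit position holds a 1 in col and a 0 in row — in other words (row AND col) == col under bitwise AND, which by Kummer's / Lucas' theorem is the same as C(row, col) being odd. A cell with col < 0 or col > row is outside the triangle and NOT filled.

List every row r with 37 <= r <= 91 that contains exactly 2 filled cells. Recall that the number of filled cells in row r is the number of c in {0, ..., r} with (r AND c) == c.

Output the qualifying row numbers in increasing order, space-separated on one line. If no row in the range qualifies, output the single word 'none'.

Row r has 2^popcount(r) filled cells, so we need popcount(r) = log2(2) = 1.
Scan r = 37..91 and keep those with exactly 1 one-bits:
r=37=100101 popcount=3 -> skip
r=38=100110 popcount=3 -> skip
r=39=100111 popcount=4 -> skip
r=40=101000 popcount=2 -> skip
r=41=101001 popcount=3 -> skip
r=42=101010 popcount=3 -> skip
r=43=101011 popcount=4 -> skip
r=44=101100 popcount=3 -> skip
r=45=101101 popcount=4 -> skip
r=46=101110 popcount=4 -> skip
r=47=101111 popcount=5 -> skip
r=48=110000 popcount=2 -> skip
r=49=110001 popcount=3 -> skip
r=50=110010 popcount=3 -> skip
r=51=110011 popcount=4 -> skip
r=52=110100 popcount=3 -> skip
r=53=110101 popcount=4 -> skip
r=54=110110 popcount=4 -> skip
r=55=110111 popcount=5 -> skip
r=56=111000 popcount=3 -> skip
r=57=111001 popcount=4 -> skip
r=58=111010 popcount=4 -> skip
r=59=111011 popcount=5 -> skip
r=60=111100 popcount=4 -> skip
r=61=111101 popcount=5 -> skip
r=62=111110 popcount=5 -> skip
r=63=111111 popcount=6 -> skip
r=64=1000000 popcount=1 -> KEEP
r=65=1000001 popcount=2 -> skip
r=66=1000010 popcount=2 -> skip
r=67=1000011 popcount=3 -> skip
r=68=1000100 popcount=2 -> skip
r=69=1000101 popcount=3 -> skip
r=70=1000110 popcount=3 -> skip
r=71=1000111 popcount=4 -> skip
r=72=1001000 popcount=2 -> skip
r=73=1001001 popcount=3 -> skip
r=74=1001010 popcount=3 -> skip
r=75=1001011 popcount=4 -> skip
r=76=1001100 popcount=3 -> skip
r=77=1001101 popcount=4 -> skip
r=78=1001110 popcount=4 -> skip
r=79=1001111 popcount=5 -> skip
r=80=1010000 popcount=2 -> skip
r=81=1010001 popcount=3 -> skip
r=82=1010010 popcount=3 -> skip
r=83=1010011 popcount=4 -> skip
r=84=1010100 popcount=3 -> skip
r=85=1010101 popcount=4 -> skip
r=86=1010110 popcount=4 -> skip
r=87=1010111 popcount=5 -> skip
r=88=1011000 popcount=3 -> skip
r=89=1011001 popcount=4 -> skip
r=90=1011010 popcount=4 -> skip
r=91=1011011 popcount=5 -> skip
Kept rows: 64

Answer: 64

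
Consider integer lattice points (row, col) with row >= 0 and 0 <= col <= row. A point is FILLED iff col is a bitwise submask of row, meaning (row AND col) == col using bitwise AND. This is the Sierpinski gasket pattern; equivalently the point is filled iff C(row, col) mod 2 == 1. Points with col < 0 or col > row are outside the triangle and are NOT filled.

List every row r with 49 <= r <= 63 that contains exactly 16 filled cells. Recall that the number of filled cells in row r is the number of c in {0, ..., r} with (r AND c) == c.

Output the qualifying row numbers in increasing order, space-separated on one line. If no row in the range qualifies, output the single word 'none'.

Row r has 2^popcount(r) filled cells, so we need popcount(r) = log2(16) = 4.
Scan r = 49..63 and keep those with exactly 4 one-bits:
r=49=110001 popcount=3 -> skip
r=50=110010 popcount=3 -> skip
r=51=110011 popcount=4 -> KEEP
r=52=110100 popcount=3 -> skip
r=53=110101 popcount=4 -> KEEP
r=54=110110 popcount=4 -> KEEP
r=55=110111 popcount=5 -> skip
r=56=111000 popcount=3 -> skip
r=57=111001 popcount=4 -> KEEP
r=58=111010 popcount=4 -> KEEP
r=59=111011 popcount=5 -> skip
r=60=111100 popcount=4 -> KEEP
r=61=111101 popcount=5 -> skip
r=62=111110 popcount=5 -> skip
r=63=111111 popcount=6 -> skip
Kept rows: 51 53 54 57 58 60

Answer: 51 53 54 57 58 60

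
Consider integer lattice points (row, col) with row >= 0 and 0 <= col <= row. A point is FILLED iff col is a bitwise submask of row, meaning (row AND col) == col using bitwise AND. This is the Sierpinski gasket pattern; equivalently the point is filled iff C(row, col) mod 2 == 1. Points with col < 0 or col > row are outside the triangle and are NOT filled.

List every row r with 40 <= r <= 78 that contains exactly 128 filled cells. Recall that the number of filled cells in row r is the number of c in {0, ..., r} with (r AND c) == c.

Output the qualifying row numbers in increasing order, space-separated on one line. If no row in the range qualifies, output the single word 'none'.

Row r has 2^popcount(r) filled cells, so we need popcount(r) = log2(128) = 7.
Scan r = 40..78 and keep those with exactly 7 one-bits:
r=40=101000 popcount=2 -> skip
r=41=101001 popcount=3 -> skip
r=42=101010 popcount=3 -> skip
r=43=101011 popcount=4 -> skip
r=44=101100 popcount=3 -> skip
r=45=101101 popcount=4 -> skip
r=46=101110 popcount=4 -> skip
r=47=101111 popcount=5 -> skip
r=48=110000 popcount=2 -> skip
r=49=110001 popcount=3 -> skip
r=50=110010 popcount=3 -> skip
r=51=110011 popcount=4 -> skip
r=52=110100 popcount=3 -> skip
r=53=110101 popcount=4 -> skip
r=54=110110 popcount=4 -> skip
r=55=110111 popcount=5 -> skip
r=56=111000 popcount=3 -> skip
r=57=111001 popcount=4 -> skip
r=58=111010 popcount=4 -> skip
r=59=111011 popcount=5 -> skip
r=60=111100 popcount=4 -> skip
r=61=111101 popcount=5 -> skip
r=62=111110 popcount=5 -> skip
r=63=111111 popcount=6 -> skip
r=64=1000000 popcount=1 -> skip
r=65=1000001 popcount=2 -> skip
r=66=1000010 popcount=2 -> skip
r=67=1000011 popcount=3 -> skip
r=68=1000100 popcount=2 -> skip
r=69=1000101 popcount=3 -> skip
r=70=1000110 popcount=3 -> skip
r=71=1000111 popcount=4 -> skip
r=72=1001000 popcount=2 -> skip
r=73=1001001 popcount=3 -> skip
r=74=1001010 popcount=3 -> skip
r=75=1001011 popcount=4 -> skip
r=76=1001100 popcount=3 -> skip
r=77=1001101 popcount=4 -> skip
r=78=1001110 popcount=4 -> skip
Kept rows: none

Answer: none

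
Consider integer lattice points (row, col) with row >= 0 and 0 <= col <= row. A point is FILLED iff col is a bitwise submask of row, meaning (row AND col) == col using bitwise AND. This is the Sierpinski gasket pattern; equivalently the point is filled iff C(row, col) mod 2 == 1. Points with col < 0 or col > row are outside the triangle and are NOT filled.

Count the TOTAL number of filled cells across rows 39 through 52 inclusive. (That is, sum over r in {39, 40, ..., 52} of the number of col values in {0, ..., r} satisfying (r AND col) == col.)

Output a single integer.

r39=100111 pc4: +16 =16
r40=101000 pc2: +4 =20
r41=101001 pc3: +8 =28
r42=101010 pc3: +8 =36
r43=101011 pc4: +16 =52
r44=101100 pc3: +8 =60
r45=101101 pc4: +16 =76
r46=101110 pc4: +16 =92
r47=101111 pc5: +32 =124
r48=110000 pc2: +4 =128
r49=110001 pc3: +8 =136
r50=110010 pc3: +8 =144
r51=110011 pc4: +16 =160
r52=110100 pc3: +8 =168

Answer: 168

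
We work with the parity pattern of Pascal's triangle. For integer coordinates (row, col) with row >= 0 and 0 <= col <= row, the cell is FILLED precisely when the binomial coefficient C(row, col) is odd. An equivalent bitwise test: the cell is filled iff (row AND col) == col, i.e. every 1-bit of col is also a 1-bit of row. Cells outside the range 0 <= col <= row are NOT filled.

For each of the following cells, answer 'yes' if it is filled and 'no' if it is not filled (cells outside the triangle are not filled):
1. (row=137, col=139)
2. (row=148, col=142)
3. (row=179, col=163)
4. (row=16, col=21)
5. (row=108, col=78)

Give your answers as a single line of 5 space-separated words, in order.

Answer: no no yes no no

Derivation:
(137,139): col outside [0, 137] -> not filled
(148,142): row=0b10010100, col=0b10001110, row AND col = 0b10000100 = 132; 132 != 142 -> empty
(179,163): row=0b10110011, col=0b10100011, row AND col = 0b10100011 = 163; 163 == 163 -> filled
(16,21): col outside [0, 16] -> not filled
(108,78): row=0b1101100, col=0b1001110, row AND col = 0b1001100 = 76; 76 != 78 -> empty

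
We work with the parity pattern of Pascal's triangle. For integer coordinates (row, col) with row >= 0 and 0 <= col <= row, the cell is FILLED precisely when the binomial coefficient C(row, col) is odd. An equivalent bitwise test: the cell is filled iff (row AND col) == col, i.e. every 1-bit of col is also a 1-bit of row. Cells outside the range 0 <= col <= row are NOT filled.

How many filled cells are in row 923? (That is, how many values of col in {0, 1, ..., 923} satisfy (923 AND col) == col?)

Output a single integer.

Answer: 128

Derivation:
923 in binary = 1110011011
popcount(923) = number of 1-bits in 1110011011 = 7
A col c satisfies (923 AND c) == c iff every set bit of c is also set in 923; each of the 7 set bits of 923 can independently be on or off in c.
count = 2^7 = 128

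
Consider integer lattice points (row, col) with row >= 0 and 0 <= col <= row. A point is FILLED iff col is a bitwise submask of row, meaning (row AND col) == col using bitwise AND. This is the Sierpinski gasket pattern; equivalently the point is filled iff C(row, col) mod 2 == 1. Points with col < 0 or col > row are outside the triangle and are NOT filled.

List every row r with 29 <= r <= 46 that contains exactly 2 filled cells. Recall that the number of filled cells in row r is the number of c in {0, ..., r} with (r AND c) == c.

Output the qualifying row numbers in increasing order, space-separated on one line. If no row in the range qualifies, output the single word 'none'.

Answer: 32

Derivation:
Row r has 2^popcount(r) filled cells, so we need popcount(r) = log2(2) = 1.
Scan r = 29..46 and keep those with exactly 1 one-bits:
r=29=11101 popcount=4 -> skip
r=30=11110 popcount=4 -> skip
r=31=11111 popcount=5 -> skip
r=32=100000 popcount=1 -> KEEP
r=33=100001 popcount=2 -> skip
r=34=100010 popcount=2 -> skip
r=35=100011 popcount=3 -> skip
r=36=100100 popcount=2 -> skip
r=37=100101 popcount=3 -> skip
r=38=100110 popcount=3 -> skip
r=39=100111 popcount=4 -> skip
r=40=101000 popcount=2 -> skip
r=41=101001 popcount=3 -> skip
r=42=101010 popcount=3 -> skip
r=43=101011 popcount=4 -> skip
r=44=101100 popcount=3 -> skip
r=45=101101 popcount=4 -> skip
r=46=101110 popcount=4 -> skip
Kept rows: 32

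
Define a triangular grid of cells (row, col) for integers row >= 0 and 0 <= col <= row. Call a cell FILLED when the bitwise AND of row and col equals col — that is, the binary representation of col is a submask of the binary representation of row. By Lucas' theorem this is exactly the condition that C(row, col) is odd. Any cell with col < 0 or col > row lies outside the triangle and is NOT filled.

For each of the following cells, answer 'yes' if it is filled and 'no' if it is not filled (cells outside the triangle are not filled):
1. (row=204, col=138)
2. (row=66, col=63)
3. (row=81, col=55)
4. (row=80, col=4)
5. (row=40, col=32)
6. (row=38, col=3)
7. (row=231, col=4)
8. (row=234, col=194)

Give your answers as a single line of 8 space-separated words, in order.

(204,138): row=0b11001100, col=0b10001010, row AND col = 0b10001000 = 136; 136 != 138 -> empty
(66,63): row=0b1000010, col=0b111111, row AND col = 0b10 = 2; 2 != 63 -> empty
(81,55): row=0b1010001, col=0b110111, row AND col = 0b10001 = 17; 17 != 55 -> empty
(80,4): row=0b1010000, col=0b100, row AND col = 0b0 = 0; 0 != 4 -> empty
(40,32): row=0b101000, col=0b100000, row AND col = 0b100000 = 32; 32 == 32 -> filled
(38,3): row=0b100110, col=0b11, row AND col = 0b10 = 2; 2 != 3 -> empty
(231,4): row=0b11100111, col=0b100, row AND col = 0b100 = 4; 4 == 4 -> filled
(234,194): row=0b11101010, col=0b11000010, row AND col = 0b11000010 = 194; 194 == 194 -> filled

Answer: no no no no yes no yes yes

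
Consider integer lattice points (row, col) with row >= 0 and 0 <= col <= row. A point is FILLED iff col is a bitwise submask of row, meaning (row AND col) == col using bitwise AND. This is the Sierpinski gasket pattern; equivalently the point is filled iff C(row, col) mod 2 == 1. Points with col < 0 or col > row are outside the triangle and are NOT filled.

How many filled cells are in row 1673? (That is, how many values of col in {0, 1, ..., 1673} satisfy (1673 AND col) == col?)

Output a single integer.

Answer: 32

Derivation:
1673 in binary = 11010001001
popcount(1673) = number of 1-bits in 11010001001 = 5
A col c satisfies (1673 AND c) == c iff every set bit of c is also set in 1673; each of the 5 set bits of 1673 can independently be on or off in c.
count = 2^5 = 32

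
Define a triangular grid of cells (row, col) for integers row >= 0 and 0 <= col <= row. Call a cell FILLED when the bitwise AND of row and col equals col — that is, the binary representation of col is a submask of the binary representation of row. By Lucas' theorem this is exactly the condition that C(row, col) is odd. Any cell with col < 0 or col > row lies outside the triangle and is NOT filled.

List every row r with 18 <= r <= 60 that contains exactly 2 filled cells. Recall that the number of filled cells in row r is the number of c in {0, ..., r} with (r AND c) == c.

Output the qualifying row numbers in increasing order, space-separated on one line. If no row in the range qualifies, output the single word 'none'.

Answer: 32

Derivation:
Row r has 2^popcount(r) filled cells, so we need popcount(r) = log2(2) = 1.
Scan r = 18..60 and keep those with exactly 1 one-bits:
r=18=10010 popcount=2 -> skip
r=19=10011 popcount=3 -> skip
r=20=10100 popcount=2 -> skip
r=21=10101 popcount=3 -> skip
r=22=10110 popcount=3 -> skip
r=23=10111 popcount=4 -> skip
r=24=11000 popcount=2 -> skip
r=25=11001 popcount=3 -> skip
r=26=11010 popcount=3 -> skip
r=27=11011 popcount=4 -> skip
r=28=11100 popcount=3 -> skip
r=29=11101 popcount=4 -> skip
r=30=11110 popcount=4 -> skip
r=31=11111 popcount=5 -> skip
r=32=100000 popcount=1 -> KEEP
r=33=100001 popcount=2 -> skip
r=34=100010 popcount=2 -> skip
r=35=100011 popcount=3 -> skip
r=36=100100 popcount=2 -> skip
r=37=100101 popcount=3 -> skip
r=38=100110 popcount=3 -> skip
r=39=100111 popcount=4 -> skip
r=40=101000 popcount=2 -> skip
r=41=101001 popcount=3 -> skip
r=42=101010 popcount=3 -> skip
r=43=101011 popcount=4 -> skip
r=44=101100 popcount=3 -> skip
r=45=101101 popcount=4 -> skip
r=46=101110 popcount=4 -> skip
r=47=101111 popcount=5 -> skip
r=48=110000 popcount=2 -> skip
r=49=110001 popcount=3 -> skip
r=50=110010 popcount=3 -> skip
r=51=110011 popcount=4 -> skip
r=52=110100 popcount=3 -> skip
r=53=110101 popcount=4 -> skip
r=54=110110 popcount=4 -> skip
r=55=110111 popcount=5 -> skip
r=56=111000 popcount=3 -> skip
r=57=111001 popcount=4 -> skip
r=58=111010 popcount=4 -> skip
r=59=111011 popcount=5 -> skip
r=60=111100 popcount=4 -> skip
Kept rows: 32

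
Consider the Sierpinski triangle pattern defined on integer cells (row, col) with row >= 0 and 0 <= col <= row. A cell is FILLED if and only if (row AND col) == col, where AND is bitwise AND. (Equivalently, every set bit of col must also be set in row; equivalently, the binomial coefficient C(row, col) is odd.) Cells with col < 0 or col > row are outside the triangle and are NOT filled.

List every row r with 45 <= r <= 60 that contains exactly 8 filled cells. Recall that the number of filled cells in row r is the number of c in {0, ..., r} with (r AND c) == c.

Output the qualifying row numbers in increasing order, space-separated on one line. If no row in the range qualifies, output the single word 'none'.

Row r has 2^popcount(r) filled cells, so we need popcount(r) = log2(8) = 3.
Scan r = 45..60 and keep those with exactly 3 one-bits:
r=45=101101 popcount=4 -> skip
r=46=101110 popcount=4 -> skip
r=47=101111 popcount=5 -> skip
r=48=110000 popcount=2 -> skip
r=49=110001 popcount=3 -> KEEP
r=50=110010 popcount=3 -> KEEP
r=51=110011 popcount=4 -> skip
r=52=110100 popcount=3 -> KEEP
r=53=110101 popcount=4 -> skip
r=54=110110 popcount=4 -> skip
r=55=110111 popcount=5 -> skip
r=56=111000 popcount=3 -> KEEP
r=57=111001 popcount=4 -> skip
r=58=111010 popcount=4 -> skip
r=59=111011 popcount=5 -> skip
r=60=111100 popcount=4 -> skip
Kept rows: 49 50 52 56

Answer: 49 50 52 56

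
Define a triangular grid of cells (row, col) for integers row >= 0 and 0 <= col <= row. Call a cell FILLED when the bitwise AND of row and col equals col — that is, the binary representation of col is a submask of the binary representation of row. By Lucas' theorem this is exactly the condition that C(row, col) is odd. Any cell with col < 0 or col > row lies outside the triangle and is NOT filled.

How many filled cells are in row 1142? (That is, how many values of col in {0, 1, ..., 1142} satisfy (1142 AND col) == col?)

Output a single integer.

1142 in binary = 10001110110
popcount(1142) = number of 1-bits in 10001110110 = 6
A col c satisfies (1142 AND c) == c iff every set bit of c is also set in 1142; each of the 6 set bits of 1142 can independently be on or off in c.
count = 2^6 = 64

Answer: 64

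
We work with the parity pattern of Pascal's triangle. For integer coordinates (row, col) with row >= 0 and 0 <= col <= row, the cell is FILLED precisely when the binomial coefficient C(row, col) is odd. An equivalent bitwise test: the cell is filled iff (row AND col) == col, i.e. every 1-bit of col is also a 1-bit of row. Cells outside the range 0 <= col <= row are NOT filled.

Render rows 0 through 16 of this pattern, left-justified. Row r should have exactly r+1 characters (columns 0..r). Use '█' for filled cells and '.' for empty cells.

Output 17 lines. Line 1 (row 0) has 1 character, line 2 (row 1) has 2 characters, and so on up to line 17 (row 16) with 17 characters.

Answer: █
██
█.█
████
█...█
██..██
█.█.█.█
████████
█.......█
██......██
█.█.....█.█
████....████
█...█...█...█
██..██..██..██
█.█.█.█.█.█.█.█
████████████████
█...............█

Derivation:
r0=0: █
r1=1: ██
r2=10: █.█
r3=11: ████
r4=100: █...█
r5=101: ██..██
r6=110: █.█.█.█
r7=111: ████████
r8=1000: █.......█
r9=1001: ██......██
r10=1010: █.█.....█.█
r11=1011: ████....████
r12=1100: █...█...█...█
r13=1101: ██..██..██..██
r14=1110: █.█.█.█.█.█.█.█
r15=1111: ████████████████
r16=10000: █...............█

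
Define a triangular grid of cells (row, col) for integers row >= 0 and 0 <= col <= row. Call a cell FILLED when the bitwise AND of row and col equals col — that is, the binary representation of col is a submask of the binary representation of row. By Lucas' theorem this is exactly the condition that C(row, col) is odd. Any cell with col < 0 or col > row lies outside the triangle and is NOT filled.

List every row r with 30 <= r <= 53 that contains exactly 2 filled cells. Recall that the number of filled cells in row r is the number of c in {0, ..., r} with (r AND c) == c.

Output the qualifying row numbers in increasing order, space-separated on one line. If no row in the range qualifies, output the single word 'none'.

Row r has 2^popcount(r) filled cells, so we need popcount(r) = log2(2) = 1.
Scan r = 30..53 and keep those with exactly 1 one-bits:
r=30=11110 popcount=4 -> skip
r=31=11111 popcount=5 -> skip
r=32=100000 popcount=1 -> KEEP
r=33=100001 popcount=2 -> skip
r=34=100010 popcount=2 -> skip
r=35=100011 popcount=3 -> skip
r=36=100100 popcount=2 -> skip
r=37=100101 popcount=3 -> skip
r=38=100110 popcount=3 -> skip
r=39=100111 popcount=4 -> skip
r=40=101000 popcount=2 -> skip
r=41=101001 popcount=3 -> skip
r=42=101010 popcount=3 -> skip
r=43=101011 popcount=4 -> skip
r=44=101100 popcount=3 -> skip
r=45=101101 popcount=4 -> skip
r=46=101110 popcount=4 -> skip
r=47=101111 popcount=5 -> skip
r=48=110000 popcount=2 -> skip
r=49=110001 popcount=3 -> skip
r=50=110010 popcount=3 -> skip
r=51=110011 popcount=4 -> skip
r=52=110100 popcount=3 -> skip
r=53=110101 popcount=4 -> skip
Kept rows: 32

Answer: 32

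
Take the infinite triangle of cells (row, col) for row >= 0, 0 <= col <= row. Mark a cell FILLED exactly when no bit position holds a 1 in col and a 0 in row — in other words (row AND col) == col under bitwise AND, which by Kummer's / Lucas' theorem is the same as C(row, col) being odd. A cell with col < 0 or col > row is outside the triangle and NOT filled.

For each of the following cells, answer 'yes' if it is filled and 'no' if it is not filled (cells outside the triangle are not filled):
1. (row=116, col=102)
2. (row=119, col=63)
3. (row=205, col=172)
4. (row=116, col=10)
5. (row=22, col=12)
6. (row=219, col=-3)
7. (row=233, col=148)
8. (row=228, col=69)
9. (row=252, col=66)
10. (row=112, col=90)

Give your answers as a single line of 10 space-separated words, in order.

Answer: no no no no no no no no no no

Derivation:
(116,102): row=0b1110100, col=0b1100110, row AND col = 0b1100100 = 100; 100 != 102 -> empty
(119,63): row=0b1110111, col=0b111111, row AND col = 0b110111 = 55; 55 != 63 -> empty
(205,172): row=0b11001101, col=0b10101100, row AND col = 0b10001100 = 140; 140 != 172 -> empty
(116,10): row=0b1110100, col=0b1010, row AND col = 0b0 = 0; 0 != 10 -> empty
(22,12): row=0b10110, col=0b1100, row AND col = 0b100 = 4; 4 != 12 -> empty
(219,-3): col outside [0, 219] -> not filled
(233,148): row=0b11101001, col=0b10010100, row AND col = 0b10000000 = 128; 128 != 148 -> empty
(228,69): row=0b11100100, col=0b1000101, row AND col = 0b1000100 = 68; 68 != 69 -> empty
(252,66): row=0b11111100, col=0b1000010, row AND col = 0b1000000 = 64; 64 != 66 -> empty
(112,90): row=0b1110000, col=0b1011010, row AND col = 0b1010000 = 80; 80 != 90 -> empty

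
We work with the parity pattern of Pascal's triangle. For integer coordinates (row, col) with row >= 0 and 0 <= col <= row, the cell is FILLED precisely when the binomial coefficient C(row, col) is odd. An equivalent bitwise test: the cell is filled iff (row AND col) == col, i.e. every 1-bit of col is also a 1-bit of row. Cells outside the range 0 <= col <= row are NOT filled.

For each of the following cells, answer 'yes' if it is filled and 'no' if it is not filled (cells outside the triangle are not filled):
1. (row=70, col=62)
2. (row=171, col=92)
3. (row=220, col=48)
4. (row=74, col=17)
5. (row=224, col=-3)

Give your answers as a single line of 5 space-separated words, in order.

Answer: no no no no no

Derivation:
(70,62): row=0b1000110, col=0b111110, row AND col = 0b110 = 6; 6 != 62 -> empty
(171,92): row=0b10101011, col=0b1011100, row AND col = 0b1000 = 8; 8 != 92 -> empty
(220,48): row=0b11011100, col=0b110000, row AND col = 0b10000 = 16; 16 != 48 -> empty
(74,17): row=0b1001010, col=0b10001, row AND col = 0b0 = 0; 0 != 17 -> empty
(224,-3): col outside [0, 224] -> not filled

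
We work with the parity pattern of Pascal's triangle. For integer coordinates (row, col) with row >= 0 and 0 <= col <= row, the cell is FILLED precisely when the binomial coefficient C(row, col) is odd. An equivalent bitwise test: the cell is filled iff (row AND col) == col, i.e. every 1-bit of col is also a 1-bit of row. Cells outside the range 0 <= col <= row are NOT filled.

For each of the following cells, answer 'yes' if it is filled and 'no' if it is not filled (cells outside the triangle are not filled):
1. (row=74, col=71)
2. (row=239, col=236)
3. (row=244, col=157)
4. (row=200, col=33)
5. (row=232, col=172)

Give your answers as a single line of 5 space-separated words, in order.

(74,71): row=0b1001010, col=0b1000111, row AND col = 0b1000010 = 66; 66 != 71 -> empty
(239,236): row=0b11101111, col=0b11101100, row AND col = 0b11101100 = 236; 236 == 236 -> filled
(244,157): row=0b11110100, col=0b10011101, row AND col = 0b10010100 = 148; 148 != 157 -> empty
(200,33): row=0b11001000, col=0b100001, row AND col = 0b0 = 0; 0 != 33 -> empty
(232,172): row=0b11101000, col=0b10101100, row AND col = 0b10101000 = 168; 168 != 172 -> empty

Answer: no yes no no no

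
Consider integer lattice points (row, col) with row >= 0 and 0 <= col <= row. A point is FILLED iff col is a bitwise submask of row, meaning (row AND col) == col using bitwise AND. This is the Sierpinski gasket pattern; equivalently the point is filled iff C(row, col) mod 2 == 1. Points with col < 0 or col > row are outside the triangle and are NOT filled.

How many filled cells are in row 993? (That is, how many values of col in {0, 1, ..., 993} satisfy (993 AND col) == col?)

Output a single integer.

993 in binary = 1111100001
popcount(993) = number of 1-bits in 1111100001 = 6
A col c satisfies (993 AND c) == c iff every set bit of c is also set in 993; each of the 6 set bits of 993 can independently be on or off in c.
count = 2^6 = 64

Answer: 64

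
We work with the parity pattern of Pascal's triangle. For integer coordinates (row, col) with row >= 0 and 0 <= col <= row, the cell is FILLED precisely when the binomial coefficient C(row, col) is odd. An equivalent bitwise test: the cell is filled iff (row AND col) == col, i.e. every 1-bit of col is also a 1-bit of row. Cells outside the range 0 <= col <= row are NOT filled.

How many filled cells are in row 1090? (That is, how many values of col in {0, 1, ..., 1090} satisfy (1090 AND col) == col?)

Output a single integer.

Answer: 8

Derivation:
1090 in binary = 10001000010
popcount(1090) = number of 1-bits in 10001000010 = 3
A col c satisfies (1090 AND c) == c iff every set bit of c is also set in 1090; each of the 3 set bits of 1090 can independently be on or off in c.
count = 2^3 = 8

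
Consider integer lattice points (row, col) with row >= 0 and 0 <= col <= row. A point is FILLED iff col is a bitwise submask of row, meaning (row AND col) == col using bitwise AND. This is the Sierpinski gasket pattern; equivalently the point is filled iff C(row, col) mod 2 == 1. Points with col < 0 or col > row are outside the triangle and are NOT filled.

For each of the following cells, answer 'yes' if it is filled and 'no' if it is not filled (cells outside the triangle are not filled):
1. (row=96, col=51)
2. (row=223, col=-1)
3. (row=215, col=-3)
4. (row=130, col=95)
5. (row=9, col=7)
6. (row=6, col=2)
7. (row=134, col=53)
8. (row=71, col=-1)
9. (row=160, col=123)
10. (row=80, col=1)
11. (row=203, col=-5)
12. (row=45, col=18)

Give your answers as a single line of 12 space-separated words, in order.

Answer: no no no no no yes no no no no no no

Derivation:
(96,51): row=0b1100000, col=0b110011, row AND col = 0b100000 = 32; 32 != 51 -> empty
(223,-1): col outside [0, 223] -> not filled
(215,-3): col outside [0, 215] -> not filled
(130,95): row=0b10000010, col=0b1011111, row AND col = 0b10 = 2; 2 != 95 -> empty
(9,7): row=0b1001, col=0b111, row AND col = 0b1 = 1; 1 != 7 -> empty
(6,2): row=0b110, col=0b10, row AND col = 0b10 = 2; 2 == 2 -> filled
(134,53): row=0b10000110, col=0b110101, row AND col = 0b100 = 4; 4 != 53 -> empty
(71,-1): col outside [0, 71] -> not filled
(160,123): row=0b10100000, col=0b1111011, row AND col = 0b100000 = 32; 32 != 123 -> empty
(80,1): row=0b1010000, col=0b1, row AND col = 0b0 = 0; 0 != 1 -> empty
(203,-5): col outside [0, 203] -> not filled
(45,18): row=0b101101, col=0b10010, row AND col = 0b0 = 0; 0 != 18 -> empty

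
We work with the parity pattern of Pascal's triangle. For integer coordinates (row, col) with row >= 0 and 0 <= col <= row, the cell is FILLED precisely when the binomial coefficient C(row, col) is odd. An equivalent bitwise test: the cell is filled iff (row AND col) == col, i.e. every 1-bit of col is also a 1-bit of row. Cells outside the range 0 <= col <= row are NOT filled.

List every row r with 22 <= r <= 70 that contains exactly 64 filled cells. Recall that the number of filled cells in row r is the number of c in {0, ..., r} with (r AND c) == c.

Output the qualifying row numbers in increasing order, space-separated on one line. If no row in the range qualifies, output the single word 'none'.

Row r has 2^popcount(r) filled cells, so we need popcount(r) = log2(64) = 6.
Scan r = 22..70 and keep those with exactly 6 one-bits:
r=22=10110 popcount=3 -> skip
r=23=10111 popcount=4 -> skip
r=24=11000 popcount=2 -> skip
r=25=11001 popcount=3 -> skip
r=26=11010 popcount=3 -> skip
r=27=11011 popcount=4 -> skip
r=28=11100 popcount=3 -> skip
r=29=11101 popcount=4 -> skip
r=30=11110 popcount=4 -> skip
r=31=11111 popcount=5 -> skip
r=32=100000 popcount=1 -> skip
r=33=100001 popcount=2 -> skip
r=34=100010 popcount=2 -> skip
r=35=100011 popcount=3 -> skip
r=36=100100 popcount=2 -> skip
r=37=100101 popcount=3 -> skip
r=38=100110 popcount=3 -> skip
r=39=100111 popcount=4 -> skip
r=40=101000 popcount=2 -> skip
r=41=101001 popcount=3 -> skip
r=42=101010 popcount=3 -> skip
r=43=101011 popcount=4 -> skip
r=44=101100 popcount=3 -> skip
r=45=101101 popcount=4 -> skip
r=46=101110 popcount=4 -> skip
r=47=101111 popcount=5 -> skip
r=48=110000 popcount=2 -> skip
r=49=110001 popcount=3 -> skip
r=50=110010 popcount=3 -> skip
r=51=110011 popcount=4 -> skip
r=52=110100 popcount=3 -> skip
r=53=110101 popcount=4 -> skip
r=54=110110 popcount=4 -> skip
r=55=110111 popcount=5 -> skip
r=56=111000 popcount=3 -> skip
r=57=111001 popcount=4 -> skip
r=58=111010 popcount=4 -> skip
r=59=111011 popcount=5 -> skip
r=60=111100 popcount=4 -> skip
r=61=111101 popcount=5 -> skip
r=62=111110 popcount=5 -> skip
r=63=111111 popcount=6 -> KEEP
r=64=1000000 popcount=1 -> skip
r=65=1000001 popcount=2 -> skip
r=66=1000010 popcount=2 -> skip
r=67=1000011 popcount=3 -> skip
r=68=1000100 popcount=2 -> skip
r=69=1000101 popcount=3 -> skip
r=70=1000110 popcount=3 -> skip
Kept rows: 63

Answer: 63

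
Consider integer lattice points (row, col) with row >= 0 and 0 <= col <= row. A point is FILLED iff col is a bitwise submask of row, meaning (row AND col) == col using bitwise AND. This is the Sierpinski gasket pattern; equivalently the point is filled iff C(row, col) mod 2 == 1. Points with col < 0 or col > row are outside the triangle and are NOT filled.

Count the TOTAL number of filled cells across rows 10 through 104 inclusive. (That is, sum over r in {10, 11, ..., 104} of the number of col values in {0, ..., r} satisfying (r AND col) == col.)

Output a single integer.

r10=1010 pc2: +4 =4
r11=1011 pc3: +8 =12
r12=1100 pc2: +4 =16
r13=1101 pc3: +8 =24
r14=1110 pc3: +8 =32
r15=1111 pc4: +16 =48
r16=10000 pc1: +2 =50
r17=10001 pc2: +4 =54
r18=10010 pc2: +4 =58
r19=10011 pc3: +8 =66
r20=10100 pc2: +4 =70
r21=10101 pc3: +8 =78
r22=10110 pc3: +8 =86
r23=10111 pc4: +16 =102
r24=11000 pc2: +4 =106
r25=11001 pc3: +8 =114
r26=11010 pc3: +8 =122
r27=11011 pc4: +16 =138
r28=11100 pc3: +8 =146
r29=11101 pc4: +16 =162
r30=11110 pc4: +16 =178
r31=11111 pc5: +32 =210
r32=100000 pc1: +2 =212
r33=100001 pc2: +4 =216
r34=100010 pc2: +4 =220
r35=100011 pc3: +8 =228
r36=100100 pc2: +4 =232
r37=100101 pc3: +8 =240
r38=100110 pc3: +8 =248
r39=100111 pc4: +16 =264
r40=101000 pc2: +4 =268
r41=101001 pc3: +8 =276
r42=101010 pc3: +8 =284
r43=101011 pc4: +16 =300
r44=101100 pc3: +8 =308
r45=101101 pc4: +16 =324
r46=101110 pc4: +16 =340
r47=101111 pc5: +32 =372
r48=110000 pc2: +4 =376
r49=110001 pc3: +8 =384
r50=110010 pc3: +8 =392
r51=110011 pc4: +16 =408
r52=110100 pc3: +8 =416
r53=110101 pc4: +16 =432
r54=110110 pc4: +16 =448
r55=110111 pc5: +32 =480
r56=111000 pc3: +8 =488
r57=111001 pc4: +16 =504
r58=111010 pc4: +16 =520
r59=111011 pc5: +32 =552
r60=111100 pc4: +16 =568
r61=111101 pc5: +32 =600
r62=111110 pc5: +32 =632
r63=111111 pc6: +64 =696
r64=1000000 pc1: +2 =698
r65=1000001 pc2: +4 =702
r66=1000010 pc2: +4 =706
r67=1000011 pc3: +8 =714
r68=1000100 pc2: +4 =718
r69=1000101 pc3: +8 =726
r70=1000110 pc3: +8 =734
r71=1000111 pc4: +16 =750
r72=1001000 pc2: +4 =754
r73=1001001 pc3: +8 =762
r74=1001010 pc3: +8 =770
r75=1001011 pc4: +16 =786
r76=1001100 pc3: +8 =794
r77=1001101 pc4: +16 =810
r78=1001110 pc4: +16 =826
r79=1001111 pc5: +32 =858
r80=1010000 pc2: +4 =862
r81=1010001 pc3: +8 =870
r82=1010010 pc3: +8 =878
r83=1010011 pc4: +16 =894
r84=1010100 pc3: +8 =902
r85=1010101 pc4: +16 =918
r86=1010110 pc4: +16 =934
r87=1010111 pc5: +32 =966
r88=1011000 pc3: +8 =974
r89=1011001 pc4: +16 =990
r90=1011010 pc4: +16 =1006
r91=1011011 pc5: +32 =1038
r92=1011100 pc4: +16 =1054
r93=1011101 pc5: +32 =1086
r94=1011110 pc5: +32 =1118
r95=1011111 pc6: +64 =1182
r96=1100000 pc2: +4 =1186
r97=1100001 pc3: +8 =1194
r98=1100010 pc3: +8 =1202
r99=1100011 pc4: +16 =1218
r100=1100100 pc3: +8 =1226
r101=1100101 pc4: +16 =1242
r102=1100110 pc4: +16 =1258
r103=1100111 pc5: +32 =1290
r104=1101000 pc3: +8 =1298

Answer: 1298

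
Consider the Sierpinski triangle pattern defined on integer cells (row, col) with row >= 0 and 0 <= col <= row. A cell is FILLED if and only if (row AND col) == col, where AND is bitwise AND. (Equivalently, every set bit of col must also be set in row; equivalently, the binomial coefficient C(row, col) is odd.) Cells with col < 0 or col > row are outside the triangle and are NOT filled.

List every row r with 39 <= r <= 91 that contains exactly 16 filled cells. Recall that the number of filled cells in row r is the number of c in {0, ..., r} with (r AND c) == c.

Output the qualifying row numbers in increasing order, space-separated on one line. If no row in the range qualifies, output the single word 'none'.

Row r has 2^popcount(r) filled cells, so we need popcount(r) = log2(16) = 4.
Scan r = 39..91 and keep those with exactly 4 one-bits:
r=39=100111 popcount=4 -> KEEP
r=40=101000 popcount=2 -> skip
r=41=101001 popcount=3 -> skip
r=42=101010 popcount=3 -> skip
r=43=101011 popcount=4 -> KEEP
r=44=101100 popcount=3 -> skip
r=45=101101 popcount=4 -> KEEP
r=46=101110 popcount=4 -> KEEP
r=47=101111 popcount=5 -> skip
r=48=110000 popcount=2 -> skip
r=49=110001 popcount=3 -> skip
r=50=110010 popcount=3 -> skip
r=51=110011 popcount=4 -> KEEP
r=52=110100 popcount=3 -> skip
r=53=110101 popcount=4 -> KEEP
r=54=110110 popcount=4 -> KEEP
r=55=110111 popcount=5 -> skip
r=56=111000 popcount=3 -> skip
r=57=111001 popcount=4 -> KEEP
r=58=111010 popcount=4 -> KEEP
r=59=111011 popcount=5 -> skip
r=60=111100 popcount=4 -> KEEP
r=61=111101 popcount=5 -> skip
r=62=111110 popcount=5 -> skip
r=63=111111 popcount=6 -> skip
r=64=1000000 popcount=1 -> skip
r=65=1000001 popcount=2 -> skip
r=66=1000010 popcount=2 -> skip
r=67=1000011 popcount=3 -> skip
r=68=1000100 popcount=2 -> skip
r=69=1000101 popcount=3 -> skip
r=70=1000110 popcount=3 -> skip
r=71=1000111 popcount=4 -> KEEP
r=72=1001000 popcount=2 -> skip
r=73=1001001 popcount=3 -> skip
r=74=1001010 popcount=3 -> skip
r=75=1001011 popcount=4 -> KEEP
r=76=1001100 popcount=3 -> skip
r=77=1001101 popcount=4 -> KEEP
r=78=1001110 popcount=4 -> KEEP
r=79=1001111 popcount=5 -> skip
r=80=1010000 popcount=2 -> skip
r=81=1010001 popcount=3 -> skip
r=82=1010010 popcount=3 -> skip
r=83=1010011 popcount=4 -> KEEP
r=84=1010100 popcount=3 -> skip
r=85=1010101 popcount=4 -> KEEP
r=86=1010110 popcount=4 -> KEEP
r=87=1010111 popcount=5 -> skip
r=88=1011000 popcount=3 -> skip
r=89=1011001 popcount=4 -> KEEP
r=90=1011010 popcount=4 -> KEEP
r=91=1011011 popcount=5 -> skip
Kept rows: 39 43 45 46 51 53 54 57 58 60 71 75 77 78 83 85 86 89 90

Answer: 39 43 45 46 51 53 54 57 58 60 71 75 77 78 83 85 86 89 90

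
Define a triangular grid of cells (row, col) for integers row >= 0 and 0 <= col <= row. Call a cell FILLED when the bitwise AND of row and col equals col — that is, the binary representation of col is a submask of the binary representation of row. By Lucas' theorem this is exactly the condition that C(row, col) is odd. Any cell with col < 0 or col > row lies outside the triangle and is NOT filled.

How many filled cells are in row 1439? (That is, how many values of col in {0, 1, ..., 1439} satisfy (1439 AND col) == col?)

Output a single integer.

Answer: 256

Derivation:
1439 in binary = 10110011111
popcount(1439) = number of 1-bits in 10110011111 = 8
A col c satisfies (1439 AND c) == c iff every set bit of c is also set in 1439; each of the 8 set bits of 1439 can independently be on or off in c.
count = 2^8 = 256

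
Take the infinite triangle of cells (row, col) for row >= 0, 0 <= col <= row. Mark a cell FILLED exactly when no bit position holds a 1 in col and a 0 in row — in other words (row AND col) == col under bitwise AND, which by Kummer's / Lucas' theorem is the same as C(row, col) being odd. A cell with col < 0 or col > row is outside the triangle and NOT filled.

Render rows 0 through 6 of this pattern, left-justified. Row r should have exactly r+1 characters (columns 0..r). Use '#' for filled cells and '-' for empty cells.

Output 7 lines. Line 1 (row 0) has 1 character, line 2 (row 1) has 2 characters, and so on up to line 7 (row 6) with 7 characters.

r0=0: #
r1=1: ##
r2=10: #-#
r3=11: ####
r4=100: #---#
r5=101: ##--##
r6=110: #-#-#-#

Answer: #
##
#-#
####
#---#
##--##
#-#-#-#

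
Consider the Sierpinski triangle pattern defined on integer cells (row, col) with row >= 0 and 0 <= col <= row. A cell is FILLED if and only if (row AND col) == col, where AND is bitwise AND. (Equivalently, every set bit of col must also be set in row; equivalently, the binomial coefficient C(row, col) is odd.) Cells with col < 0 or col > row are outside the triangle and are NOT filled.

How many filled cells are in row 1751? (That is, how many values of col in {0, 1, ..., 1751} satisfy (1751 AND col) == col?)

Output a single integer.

1751 in binary = 11011010111
popcount(1751) = number of 1-bits in 11011010111 = 8
A col c satisfies (1751 AND c) == c iff every set bit of c is also set in 1751; each of the 8 set bits of 1751 can independently be on or off in c.
count = 2^8 = 256

Answer: 256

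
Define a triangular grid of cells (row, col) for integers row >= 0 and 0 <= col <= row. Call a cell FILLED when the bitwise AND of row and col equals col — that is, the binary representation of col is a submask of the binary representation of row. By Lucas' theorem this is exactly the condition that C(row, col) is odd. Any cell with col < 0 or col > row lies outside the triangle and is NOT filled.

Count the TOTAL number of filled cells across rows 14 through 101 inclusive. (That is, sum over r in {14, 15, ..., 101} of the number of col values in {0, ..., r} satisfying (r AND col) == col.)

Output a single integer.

r14=1110 pc3: +8 =8
r15=1111 pc4: +16 =24
r16=10000 pc1: +2 =26
r17=10001 pc2: +4 =30
r18=10010 pc2: +4 =34
r19=10011 pc3: +8 =42
r20=10100 pc2: +4 =46
r21=10101 pc3: +8 =54
r22=10110 pc3: +8 =62
r23=10111 pc4: +16 =78
r24=11000 pc2: +4 =82
r25=11001 pc3: +8 =90
r26=11010 pc3: +8 =98
r27=11011 pc4: +16 =114
r28=11100 pc3: +8 =122
r29=11101 pc4: +16 =138
r30=11110 pc4: +16 =154
r31=11111 pc5: +32 =186
r32=100000 pc1: +2 =188
r33=100001 pc2: +4 =192
r34=100010 pc2: +4 =196
r35=100011 pc3: +8 =204
r36=100100 pc2: +4 =208
r37=100101 pc3: +8 =216
r38=100110 pc3: +8 =224
r39=100111 pc4: +16 =240
r40=101000 pc2: +4 =244
r41=101001 pc3: +8 =252
r42=101010 pc3: +8 =260
r43=101011 pc4: +16 =276
r44=101100 pc3: +8 =284
r45=101101 pc4: +16 =300
r46=101110 pc4: +16 =316
r47=101111 pc5: +32 =348
r48=110000 pc2: +4 =352
r49=110001 pc3: +8 =360
r50=110010 pc3: +8 =368
r51=110011 pc4: +16 =384
r52=110100 pc3: +8 =392
r53=110101 pc4: +16 =408
r54=110110 pc4: +16 =424
r55=110111 pc5: +32 =456
r56=111000 pc3: +8 =464
r57=111001 pc4: +16 =480
r58=111010 pc4: +16 =496
r59=111011 pc5: +32 =528
r60=111100 pc4: +16 =544
r61=111101 pc5: +32 =576
r62=111110 pc5: +32 =608
r63=111111 pc6: +64 =672
r64=1000000 pc1: +2 =674
r65=1000001 pc2: +4 =678
r66=1000010 pc2: +4 =682
r67=1000011 pc3: +8 =690
r68=1000100 pc2: +4 =694
r69=1000101 pc3: +8 =702
r70=1000110 pc3: +8 =710
r71=1000111 pc4: +16 =726
r72=1001000 pc2: +4 =730
r73=1001001 pc3: +8 =738
r74=1001010 pc3: +8 =746
r75=1001011 pc4: +16 =762
r76=1001100 pc3: +8 =770
r77=1001101 pc4: +16 =786
r78=1001110 pc4: +16 =802
r79=1001111 pc5: +32 =834
r80=1010000 pc2: +4 =838
r81=1010001 pc3: +8 =846
r82=1010010 pc3: +8 =854
r83=1010011 pc4: +16 =870
r84=1010100 pc3: +8 =878
r85=1010101 pc4: +16 =894
r86=1010110 pc4: +16 =910
r87=1010111 pc5: +32 =942
r88=1011000 pc3: +8 =950
r89=1011001 pc4: +16 =966
r90=1011010 pc4: +16 =982
r91=1011011 pc5: +32 =1014
r92=1011100 pc4: +16 =1030
r93=1011101 pc5: +32 =1062
r94=1011110 pc5: +32 =1094
r95=1011111 pc6: +64 =1158
r96=1100000 pc2: +4 =1162
r97=1100001 pc3: +8 =1170
r98=1100010 pc3: +8 =1178
r99=1100011 pc4: +16 =1194
r100=1100100 pc3: +8 =1202
r101=1100101 pc4: +16 =1218

Answer: 1218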